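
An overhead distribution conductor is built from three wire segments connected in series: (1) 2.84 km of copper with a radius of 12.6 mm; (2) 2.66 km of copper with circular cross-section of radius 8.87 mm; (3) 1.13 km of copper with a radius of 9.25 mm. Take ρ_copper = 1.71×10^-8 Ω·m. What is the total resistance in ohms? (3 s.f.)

0.353 Ω

Seg 1: A = πr² = π(1.2600e-02 m)² = 4.988e-04 m²
R_1 = (1.71×10^-8)(2840)/(4.988e-04) = 0.09737 Ω
Seg 2: A = πr² = π(8.8700e-03 m)² = 2.472e-04 m²
R_2 = (1.71×10^-8)(2660)/(2.472e-04) = 0.184 Ω
Seg 3: A = πr² = π(9.2500e-03 m)² = 2.688e-04 m²
R_3 = (1.71×10^-8)(1130)/(2.688e-04) = 0.07189 Ω
R_total = R_1 + R_2 + R_3 = 0.353 Ω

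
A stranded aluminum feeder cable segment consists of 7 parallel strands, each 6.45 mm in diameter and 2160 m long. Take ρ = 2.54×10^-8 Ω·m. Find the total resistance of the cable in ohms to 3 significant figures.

0.240 Ω

A_strand = π(3.2250e-03 m)² = 3.267e-05 m²
R_strand = ρL/A = (2.54×10^-8)(2160)/(3.267e-05) = 1.679 Ω
R_total = R_strand/N = 1.679/7 = 0.240 Ω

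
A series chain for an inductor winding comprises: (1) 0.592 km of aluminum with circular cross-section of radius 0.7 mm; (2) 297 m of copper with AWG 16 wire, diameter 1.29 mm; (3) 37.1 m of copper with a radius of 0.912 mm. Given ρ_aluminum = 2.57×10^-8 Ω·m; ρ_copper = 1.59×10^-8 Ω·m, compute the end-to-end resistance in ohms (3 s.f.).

Seg 1: A = πr² = π(7.0000e-04 m)² = 1.539e-06 m²
R_1 = (2.57×10^-8)(592)/(1.539e-06) = 9.883 Ω
Seg 2: A = π(1.29/2 mm)² = π(6.4500e-04 m)² = 1.307e-06 m²
R_2 = (1.59×10^-8)(297)/(1.307e-06) = 3.613 Ω
Seg 3: A = πr² = π(9.1200e-04 m)² = 2.613e-06 m²
R_3 = (1.59×10^-8)(37.1)/(2.613e-06) = 0.2258 Ω
R_total = R_1 + R_2 + R_3 = 13.7 Ω

13.7 Ω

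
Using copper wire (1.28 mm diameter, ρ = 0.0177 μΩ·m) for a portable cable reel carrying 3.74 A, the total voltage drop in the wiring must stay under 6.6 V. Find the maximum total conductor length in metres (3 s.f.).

ρ = 0.0177 μΩ·m = 1.77×10^-8 Ω·m
A = π(d/2)² = π(6.4000e-04 m)² = 1.287e-06 m²
L_max = V_max·A/(1·ρI) = (6.6)(1.287e-06)/(1.77×10^-8×3.74) = 128 m

128 m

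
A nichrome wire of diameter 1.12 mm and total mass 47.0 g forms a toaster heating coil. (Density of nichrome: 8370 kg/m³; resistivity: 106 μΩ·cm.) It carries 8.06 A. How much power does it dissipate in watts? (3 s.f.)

398 W

ρ = 106 μΩ·cm = 1.06×10^-6 Ω·m
A = π(d/2)² = π(5.6000e-04 m)² = 9.8520e-07 m²
L = m/(density·A) = 0.047/(8370×9.8520e-07) = 5.7 m
R = ρL/A = (1.06×10^-6)(5.7)/(9.8520e-07) = 6.132 Ω
P = I²R = (8.06)² × 6.132 = 398 W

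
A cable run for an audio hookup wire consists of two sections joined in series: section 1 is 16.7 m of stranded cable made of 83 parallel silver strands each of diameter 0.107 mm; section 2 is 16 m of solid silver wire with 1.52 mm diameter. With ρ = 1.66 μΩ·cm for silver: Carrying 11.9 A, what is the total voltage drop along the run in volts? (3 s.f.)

ρ = 1.66 μΩ·cm = 1.66×10^-8 Ω·m
Section 1: A_strand = π(5.3500e-05)² = 8.992e-09 m²; R₁ = ρL/(N·A_s) = (1.66×10^-8)(16.7)/(83×8.992e-09) = 0.3714 Ω
Section 2: A = π(d/2)² = π(7.6000e-04 m)² = 1.815e-06 m²
R₂ = (1.66×10^-8)(16)/(1.815e-06) = 0.1464 Ω
R = R₁ + R₂ = 0.5178 Ω
V = IR = 11.9 × 0.5178 = 6.16 V

6.16 V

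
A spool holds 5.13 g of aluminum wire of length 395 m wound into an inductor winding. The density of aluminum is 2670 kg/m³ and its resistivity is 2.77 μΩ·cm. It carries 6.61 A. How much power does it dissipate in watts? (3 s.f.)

ρ = 2.77 μΩ·cm = 2.77×10^-8 Ω·m
A = m/(density·L) = 0.00513/(2670×395) = 4.8642e-09 m²
R = ρL/A = (2.77×10^-8)(395)/(4.8642e-09) = 2249 Ω
P = I²R = (6.61)² × 2249 = 98300 W

98300 W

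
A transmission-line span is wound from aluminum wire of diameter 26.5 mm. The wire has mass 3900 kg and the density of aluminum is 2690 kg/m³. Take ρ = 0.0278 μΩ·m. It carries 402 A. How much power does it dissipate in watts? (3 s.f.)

21400 W

ρ = 0.0278 μΩ·m = 2.78×10^-8 Ω·m
A = π(d/2)² = π(1.3250e-02 m)² = 5.5155e-04 m²
L = m/(density·A) = 3900/(2690×5.5155e-04) = 2629 m
R = ρL/A = (2.78×10^-8)(2629)/(5.5155e-04) = 0.1325 Ω
P = I²R = (402)² × 0.1325 = 21400 W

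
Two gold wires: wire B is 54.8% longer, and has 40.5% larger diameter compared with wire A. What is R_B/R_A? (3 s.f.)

R ∝ L/d², so R_B/R_A = (1 + 54.8/100) × (1 + 40.5/100)⁻²
= 1.548 × 0.5066 = 0.784

0.784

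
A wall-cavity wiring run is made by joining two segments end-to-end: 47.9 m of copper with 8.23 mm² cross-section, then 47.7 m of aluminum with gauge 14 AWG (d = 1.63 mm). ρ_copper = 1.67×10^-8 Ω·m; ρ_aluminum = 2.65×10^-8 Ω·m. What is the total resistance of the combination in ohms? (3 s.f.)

Segment 1: A = 8.23 mm² = 8.230e-06 m²
R₁ = ρL/A = (1.67×10^-8)(47.9)/(8.230e-06) = 0.0972 Ω
Segment 2: A = π(1.63/2 mm)² = π(8.1500e-04 m)² = 2.087e-06 m²
R₂ = (2.65×10^-8)(47.7)/(2.087e-06) = 0.6058 Ω
R = R₁ + R₂ = 0.703 Ω

0.703 Ω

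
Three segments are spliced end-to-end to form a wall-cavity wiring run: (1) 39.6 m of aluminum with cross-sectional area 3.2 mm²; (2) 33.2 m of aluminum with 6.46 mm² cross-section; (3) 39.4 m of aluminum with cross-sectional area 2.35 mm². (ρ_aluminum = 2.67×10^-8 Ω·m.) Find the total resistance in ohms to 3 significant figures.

0.915 Ω

Seg 1: A = 3.2 mm² = 3.200e-06 m²
R_1 = (2.67×10^-8)(39.6)/(3.200e-06) = 0.3304 Ω
Seg 2: A = 6.46 mm² = 6.460e-06 m²
R_2 = (2.67×10^-8)(33.2)/(6.460e-06) = 0.1372 Ω
Seg 3: A = 2.35 mm² = 2.350e-06 m²
R_3 = (2.67×10^-8)(39.4)/(2.350e-06) = 0.4477 Ω
R_total = R_1 + R_2 + R_3 = 0.915 Ω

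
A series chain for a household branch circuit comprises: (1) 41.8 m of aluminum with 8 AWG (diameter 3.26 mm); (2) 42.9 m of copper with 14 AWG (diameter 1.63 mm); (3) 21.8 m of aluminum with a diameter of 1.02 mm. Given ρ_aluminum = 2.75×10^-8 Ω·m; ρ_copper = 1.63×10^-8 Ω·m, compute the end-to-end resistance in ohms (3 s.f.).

1.21 Ω

Seg 1: A = π(3.26/2 mm)² = π(1.6300e-03 m)² = 8.347e-06 m²
R_1 = (2.75×10^-8)(41.8)/(8.347e-06) = 0.1377 Ω
Seg 2: A = π(1.63/2 mm)² = π(8.1500e-04 m)² = 2.087e-06 m²
R_2 = (1.63×10^-8)(42.9)/(2.087e-06) = 0.3351 Ω
Seg 3: A = π(d/2)² = π(5.1000e-04 m)² = 8.171e-07 m²
R_3 = (2.75×10^-8)(21.8)/(8.171e-07) = 0.7337 Ω
R_total = R_1 + R_2 + R_3 = 1.21 Ω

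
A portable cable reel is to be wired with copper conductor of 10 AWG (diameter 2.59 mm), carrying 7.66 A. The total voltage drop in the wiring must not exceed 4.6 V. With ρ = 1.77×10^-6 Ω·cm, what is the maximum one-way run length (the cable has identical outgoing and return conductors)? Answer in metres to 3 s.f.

ρ = 1.77×10^-6 Ω·cm = 1.77×10^-8 Ω·m
A = π(2.59/2 mm)² = π(1.2950e-03 m)² = 5.269e-06 m²
L_max = V_max·A/(2·ρI) = (4.6)(5.269e-06)/(2×1.77×10^-8×7.66) = 89.4 m

89.4 m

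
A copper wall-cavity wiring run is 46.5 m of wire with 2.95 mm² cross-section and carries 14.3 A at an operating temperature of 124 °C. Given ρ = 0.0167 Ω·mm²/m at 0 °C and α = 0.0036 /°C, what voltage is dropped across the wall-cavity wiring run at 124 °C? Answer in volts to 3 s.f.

5.44 V

ρ = 0.0167 Ω·mm²/m = 1.67×10^-8 Ω·m
A = 2.95 mm² = 2.950e-06 m²
R₍0₎ = ρL/A = (1.67×10^-8)(46.5)/(2.950e-06) = 0.2632 Ω
R₍124₎ = R₍0₎(1 + αΔT) = 0.2632 × (1 + 0.0036×124) = 0.3807 Ω
V = IR = 14.3 × 0.3807 = 5.44 V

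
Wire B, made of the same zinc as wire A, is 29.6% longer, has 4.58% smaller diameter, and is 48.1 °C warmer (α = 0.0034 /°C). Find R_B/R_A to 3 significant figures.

R ∝ ρL/d² with ρ ∝ (1+αΔT), so R_B/R_A = (1 + 29.6/100) × (1 − 4.58/100)⁻² × (1 + 0.0034×48.1)
= 1.296 × 1.098 × 1.163 = 1.66

1.66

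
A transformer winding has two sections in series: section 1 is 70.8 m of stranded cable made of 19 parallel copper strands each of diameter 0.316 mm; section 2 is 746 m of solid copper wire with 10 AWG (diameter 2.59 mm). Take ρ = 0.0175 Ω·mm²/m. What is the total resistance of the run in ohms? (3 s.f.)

3.31 Ω

ρ = 0.0175 Ω·mm²/m = 1.75×10^-8 Ω·m
Section 1: A_strand = π(1.5800e-04)² = 7.843e-08 m²; R₁ = ρL/(N·A_s) = (1.75×10^-8)(70.8)/(19×7.843e-08) = 0.8315 Ω
Section 2: A = π(2.59/2 mm)² = π(1.2950e-03 m)² = 5.269e-06 m²
R₂ = (1.75×10^-8)(746)/(5.269e-06) = 2.478 Ω
R = R₁ + R₂ = 3.31 Ω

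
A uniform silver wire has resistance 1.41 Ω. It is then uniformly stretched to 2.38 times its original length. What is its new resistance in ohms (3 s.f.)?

Volume constant ⇒ A' = A/k with k = 2.38. R' = ρ(kL)/(A/k) = k²R.
R' = 5.664 × 1.41 = 7.99 Ω

7.99 Ω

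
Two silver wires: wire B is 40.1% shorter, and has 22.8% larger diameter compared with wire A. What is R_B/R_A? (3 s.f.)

R ∝ L/d², so R_B/R_A = (1 − 40.1/100) × (1 + 22.8/100)⁻²
= 0.599 × 0.6631 = 0.397

0.397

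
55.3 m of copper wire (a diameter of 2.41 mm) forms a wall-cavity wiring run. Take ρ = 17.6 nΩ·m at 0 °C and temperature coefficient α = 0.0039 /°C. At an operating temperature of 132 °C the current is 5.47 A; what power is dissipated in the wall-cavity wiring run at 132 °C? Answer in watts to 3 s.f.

ρ = 17.6 nΩ·m = 1.76×10^-8 Ω·m
A = π(d/2)² = π(1.2050e-03 m)² = 4.562e-06 m²
R₍0₎ = ρL/A = (1.76×10^-8)(55.3)/(4.562e-06) = 0.2134 Ω
R₍132₎ = R₍0₎(1 + αΔT) = 0.2134 × (1 + 0.0039×132) = 0.3232 Ω
P = I²R = (5.47)² × 0.3232 = 9.67 W

9.67 W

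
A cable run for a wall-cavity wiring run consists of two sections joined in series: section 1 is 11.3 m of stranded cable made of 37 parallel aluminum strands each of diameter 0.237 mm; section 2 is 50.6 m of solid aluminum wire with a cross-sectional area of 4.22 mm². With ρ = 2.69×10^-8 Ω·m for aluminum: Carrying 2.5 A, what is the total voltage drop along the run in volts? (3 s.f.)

1.27 V

Section 1: A_strand = π(1.1850e-04)² = 4.412e-08 m²; R₁ = ρL/(N·A_s) = (2.69×10^-8)(11.3)/(37×4.412e-08) = 0.1862 Ω
Section 2: A = 4.22 mm² = 4.220e-06 m²
R₂ = (2.69×10^-8)(50.6)/(4.220e-06) = 0.3225 Ω
R = R₁ + R₂ = 0.5088 Ω
V = IR = 2.5 × 0.5088 = 1.27 V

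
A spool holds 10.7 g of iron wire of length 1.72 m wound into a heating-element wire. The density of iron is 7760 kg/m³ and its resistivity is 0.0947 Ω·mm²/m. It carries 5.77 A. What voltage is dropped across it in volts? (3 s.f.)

1.17 V

ρ = 0.0947 Ω·mm²/m = 9.47×10^-8 Ω·m
A = m/(density·L) = 0.0107/(7760×1.72) = 8.0167e-07 m²
R = ρL/A = (9.47×10^-8)(1.72)/(8.0167e-07) = 0.2032 Ω
V = IR = 5.77 × 0.2032 = 1.17 V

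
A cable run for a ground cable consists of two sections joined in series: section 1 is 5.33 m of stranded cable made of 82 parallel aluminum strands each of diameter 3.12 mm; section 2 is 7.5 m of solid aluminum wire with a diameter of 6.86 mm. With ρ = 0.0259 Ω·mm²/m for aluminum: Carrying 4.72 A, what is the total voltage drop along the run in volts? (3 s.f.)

0.0258 V

ρ = 0.0259 Ω·mm²/m = 2.59×10^-8 Ω·m
Section 1: A_strand = π(1.5600e-03)² = 7.645e-06 m²; R₁ = ρL/(N·A_s) = (2.59×10^-8)(5.33)/(82×7.645e-06) = 2.202×10^-4 Ω
Section 2: A = π(d/2)² = π(3.4300e-03 m)² = 3.696e-05 m²
R₂ = (2.59×10^-8)(7.5)/(3.696e-05) = 0.005256 Ω
R = R₁ + R₂ = 0.005476 Ω
V = IR = 4.72 × 0.005476 = 0.0258 V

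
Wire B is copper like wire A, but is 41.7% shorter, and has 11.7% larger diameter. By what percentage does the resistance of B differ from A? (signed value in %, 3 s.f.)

-53.3%

R ∝ L/d², so R_B/R_A = (1 − 41.7/100) × (1 + 11.7/100)⁻²
= 0.583 × 0.8015 = 0.4673
(R_B − R_A)/R_A = 0.4673 − 1 = -53.3%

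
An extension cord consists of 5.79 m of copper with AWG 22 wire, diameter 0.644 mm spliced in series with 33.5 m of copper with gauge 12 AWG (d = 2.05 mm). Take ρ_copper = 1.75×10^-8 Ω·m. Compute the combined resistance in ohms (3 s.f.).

0.489 Ω

Segment 1: A = π(0.644/2 mm)² = π(3.2200e-04 m)² = 3.257e-07 m²
R₁ = ρL/A = (1.75×10^-8)(5.79)/(3.257e-07) = 0.3111 Ω
Segment 2: A = π(2.05/2 mm)² = π(1.0250e-03 m)² = 3.301e-06 m²
R₂ = (1.75×10^-8)(33.5)/(3.301e-06) = 0.1776 Ω
R = R₁ + R₂ = 0.489 Ω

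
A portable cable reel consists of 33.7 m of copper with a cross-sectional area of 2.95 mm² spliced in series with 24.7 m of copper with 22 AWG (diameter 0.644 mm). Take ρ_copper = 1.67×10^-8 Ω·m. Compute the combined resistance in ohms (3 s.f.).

1.46 Ω

Segment 1: A = 2.95 mm² = 2.950e-06 m²
R₁ = ρL/A = (1.67×10^-8)(33.7)/(2.950e-06) = 0.1908 Ω
Segment 2: A = π(0.644/2 mm)² = π(3.2200e-04 m)² = 3.257e-07 m²
R₂ = (1.67×10^-8)(24.7)/(3.257e-07) = 1.266 Ω
R = R₁ + R₂ = 1.46 Ω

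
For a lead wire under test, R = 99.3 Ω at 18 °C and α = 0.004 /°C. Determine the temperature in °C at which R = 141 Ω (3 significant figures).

123 °C

R = R₀(1 + α(T − T₀)) ⇒ T = T₀ + (R/R₀ − 1)/α
T = 18 + (141/99.3 − 1)/0.004 = 18 + (0.4199)/0.004 = 123 °C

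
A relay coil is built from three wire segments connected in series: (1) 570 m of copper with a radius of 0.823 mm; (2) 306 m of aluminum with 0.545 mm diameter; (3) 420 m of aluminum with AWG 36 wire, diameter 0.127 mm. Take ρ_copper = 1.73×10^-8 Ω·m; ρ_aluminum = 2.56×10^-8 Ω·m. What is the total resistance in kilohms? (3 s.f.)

0.887 kΩ

Seg 1: A = πr² = π(8.2300e-04 m)² = 2.128e-06 m²
R_1 = (1.73×10^-8)(570)/(2.128e-06) = 4.634 Ω
Seg 2: A = π(d/2)² = π(2.7250e-04 m)² = 2.333e-07 m²
R_2 = (2.56×10^-8)(306)/(2.333e-07) = 33.58 Ω
Seg 3: A = π(0.127/2 mm)² = π(6.3500e-05 m)² = 1.267e-08 m²
R_3 = (2.56×10^-8)(420)/(1.267e-08) = 848.8 Ω
R_total = R_1 + R_2 + R_3 = 0.887 kΩ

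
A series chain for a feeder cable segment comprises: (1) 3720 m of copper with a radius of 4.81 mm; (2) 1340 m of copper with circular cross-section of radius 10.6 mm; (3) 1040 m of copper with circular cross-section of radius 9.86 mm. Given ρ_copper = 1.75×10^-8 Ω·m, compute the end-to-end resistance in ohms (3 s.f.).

1.02 Ω

Seg 1: A = πr² = π(4.8100e-03 m)² = 7.268e-05 m²
R_1 = (1.75×10^-8)(3720)/(7.268e-05) = 0.8957 Ω
Seg 2: A = πr² = π(1.0600e-02 m)² = 3.530e-04 m²
R_2 = (1.75×10^-8)(1340)/(3.530e-04) = 0.06643 Ω
Seg 3: A = πr² = π(9.8600e-03 m)² = 3.054e-04 m²
R_3 = (1.75×10^-8)(1040)/(3.054e-04) = 0.05959 Ω
R_total = R_1 + R_2 + R_3 = 1.02 Ω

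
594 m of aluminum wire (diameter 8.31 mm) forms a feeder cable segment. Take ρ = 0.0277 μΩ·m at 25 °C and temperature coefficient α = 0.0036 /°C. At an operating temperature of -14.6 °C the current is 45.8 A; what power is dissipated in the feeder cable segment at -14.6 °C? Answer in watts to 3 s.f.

546 W

ρ = 0.0277 μΩ·m = 2.77×10^-8 Ω·m
A = π(d/2)² = π(4.1550e-03 m)² = 5.424e-05 m²
R₍25₎ = ρL/A = (2.77×10^-8)(594)/(5.424e-05) = 0.3034 Ω
R₍-14.6₎ = R₍25₎(1 + αΔT) = 0.3034 × (1 + 0.0036×-39.6) = 0.2601 Ω
P = I²R = (45.8)² × 0.2601 = 546 W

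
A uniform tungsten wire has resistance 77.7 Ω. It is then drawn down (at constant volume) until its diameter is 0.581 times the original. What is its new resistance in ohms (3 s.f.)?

Volume constant ⇒ L' = L/r² with r = 0.581. R' = ρL'/A' = ρ(L/r²)/(πr²d₀²/4) = R/r⁴.
R' = 8.776 × 77.7 = 682 Ω

682 Ω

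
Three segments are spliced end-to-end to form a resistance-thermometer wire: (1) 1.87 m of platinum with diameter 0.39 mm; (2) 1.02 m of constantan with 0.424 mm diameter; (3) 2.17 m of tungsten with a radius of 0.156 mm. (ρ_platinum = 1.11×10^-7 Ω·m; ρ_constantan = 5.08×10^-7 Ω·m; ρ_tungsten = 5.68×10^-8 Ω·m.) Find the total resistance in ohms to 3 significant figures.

7.02 Ω

Seg 1: A = π(d/2)² = π(1.9500e-04 m)² = 1.195e-07 m²
R_1 = (1.11×10^-7)(1.87)/(1.195e-07) = 1.738 Ω
Seg 2: A = π(d/2)² = π(2.1200e-04 m)² = 1.412e-07 m²
R_2 = (5.08×10^-7)(1.02)/(1.412e-07) = 3.67 Ω
Seg 3: A = πr² = π(1.5600e-04 m)² = 7.645e-08 m²
R_3 = (5.68×10^-8)(2.17)/(7.645e-08) = 1.612 Ω
R_total = R_1 + R_2 + R_3 = 7.02 Ω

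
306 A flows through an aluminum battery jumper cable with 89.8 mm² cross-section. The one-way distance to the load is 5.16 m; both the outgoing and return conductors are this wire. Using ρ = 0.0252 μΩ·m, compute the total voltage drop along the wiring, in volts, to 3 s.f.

0.886 V

ρ = 0.0252 μΩ·m = 2.52×10^-8 Ω·m
A = 89.8 mm² = 8.980e-05 m²
Total conductor length (both ways) L = 2 × 5.16 = 10.32 m
R = ρL/A = (2.52×10^-8)(10.32)/(8.980e-05) = 0.002896 Ω
V = IR = 306 × 0.002896 = 0.886 V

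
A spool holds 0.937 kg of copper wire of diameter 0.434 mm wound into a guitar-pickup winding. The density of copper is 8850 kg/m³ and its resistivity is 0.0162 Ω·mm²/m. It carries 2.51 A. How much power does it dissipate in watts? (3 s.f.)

494 W

ρ = 0.0162 Ω·mm²/m = 1.62×10^-8 Ω·m
A = π(d/2)² = π(2.1700e-04 m)² = 1.4793e-07 m²
L = m/(density·A) = 0.937/(8850×1.4793e-07) = 715.7 m
R = ρL/A = (1.62×10^-8)(715.7)/(1.4793e-07) = 78.37 Ω
P = I²R = (2.51)² × 78.37 = 494 W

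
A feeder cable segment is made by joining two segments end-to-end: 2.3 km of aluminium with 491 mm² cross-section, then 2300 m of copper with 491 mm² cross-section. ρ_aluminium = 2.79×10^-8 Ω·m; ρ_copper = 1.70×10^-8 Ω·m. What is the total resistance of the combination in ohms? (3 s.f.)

0.210 Ω

Segment 1: A = 491 mm² = 4.910e-04 m²
R₁ = ρL/A = (2.79×10^-8)(2300)/(4.910e-04) = 0.1307 Ω
R₂ = (1.70×10^-8)(2300)/(4.910e-04) = 0.07963 Ω
R = R₁ + R₂ = 0.210 Ω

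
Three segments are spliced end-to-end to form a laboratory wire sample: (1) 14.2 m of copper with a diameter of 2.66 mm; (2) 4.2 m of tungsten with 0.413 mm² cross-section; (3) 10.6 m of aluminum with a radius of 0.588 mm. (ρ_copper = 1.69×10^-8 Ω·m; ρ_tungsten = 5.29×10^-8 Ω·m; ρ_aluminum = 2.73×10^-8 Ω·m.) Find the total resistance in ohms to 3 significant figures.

0.848 Ω

Seg 1: A = π(d/2)² = π(1.3300e-03 m)² = 5.557e-06 m²
R_1 = (1.69×10^-8)(14.2)/(5.557e-06) = 0.04318 Ω
Seg 2: A = 0.413 mm² = 4.130e-07 m²
R_2 = (5.29×10^-8)(4.2)/(4.130e-07) = 0.538 Ω
Seg 3: A = πr² = π(5.8800e-04 m)² = 1.086e-06 m²
R_3 = (2.73×10^-8)(10.6)/(1.086e-06) = 0.2664 Ω
R_total = R_1 + R_2 + R_3 = 0.848 Ω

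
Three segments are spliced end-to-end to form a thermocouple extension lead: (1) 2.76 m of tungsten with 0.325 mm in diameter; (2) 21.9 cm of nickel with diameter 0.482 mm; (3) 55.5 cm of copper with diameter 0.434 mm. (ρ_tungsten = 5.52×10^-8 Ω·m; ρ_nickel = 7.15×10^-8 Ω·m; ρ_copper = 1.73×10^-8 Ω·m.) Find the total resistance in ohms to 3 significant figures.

Seg 1: A = π(d/2)² = π(1.6250e-04 m)² = 8.296e-08 m²
R_1 = (5.52×10^-8)(2.76)/(8.296e-08) = 1.837 Ω
Seg 2: A = π(d/2)² = π(2.4100e-04 m)² = 1.825e-07 m²
R_2 = (7.15×10^-8)(0.219)/(1.825e-07) = 0.08582 Ω
Seg 3: A = π(d/2)² = π(2.1700e-04 m)² = 1.479e-07 m²
R_3 = (1.73×10^-8)(0.555)/(1.479e-07) = 0.0649 Ω
R_total = R_1 + R_2 + R_3 = 1.99 Ω

1.99 Ω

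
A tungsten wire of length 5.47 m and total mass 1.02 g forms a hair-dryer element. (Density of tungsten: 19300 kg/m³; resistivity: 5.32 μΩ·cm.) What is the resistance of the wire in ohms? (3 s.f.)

30.1 Ω

ρ = 5.32 μΩ·cm = 5.32×10^-8 Ω·m
A = m/(density·L) = 0.00102/(19300×5.47) = 9.6617e-09 m²
R = ρL/A = (5.32×10^-8)(5.47)/(9.6617e-09) = 30.1 Ω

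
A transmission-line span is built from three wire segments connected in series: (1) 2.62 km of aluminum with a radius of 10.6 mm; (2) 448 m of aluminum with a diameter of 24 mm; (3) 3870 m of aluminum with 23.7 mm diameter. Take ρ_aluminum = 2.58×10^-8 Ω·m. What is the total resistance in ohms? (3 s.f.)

Seg 1: A = πr² = π(1.0600e-02 m)² = 3.530e-04 m²
R_1 = (2.58×10^-8)(2620)/(3.530e-04) = 0.1915 Ω
Seg 2: A = π(d/2)² = π(1.2000e-02 m)² = 4.524e-04 m²
R_2 = (2.58×10^-8)(448)/(4.524e-04) = 0.02555 Ω
Seg 3: A = π(d/2)² = π(1.1850e-02 m)² = 4.412e-04 m²
R_3 = (2.58×10^-8)(3870)/(4.412e-04) = 0.2263 Ω
R_total = R_1 + R_2 + R_3 = 0.443 Ω

0.443 Ω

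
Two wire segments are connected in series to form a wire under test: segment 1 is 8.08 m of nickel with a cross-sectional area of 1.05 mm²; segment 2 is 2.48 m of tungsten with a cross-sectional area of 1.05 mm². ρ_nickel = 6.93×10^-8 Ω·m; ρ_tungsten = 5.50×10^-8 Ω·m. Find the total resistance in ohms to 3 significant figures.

Segment 1: A = 1.05 mm² = 1.050e-06 m²
R₁ = ρL/A = (6.93×10^-8)(8.08)/(1.050e-06) = 0.5333 Ω
R₂ = (5.50×10^-8)(2.48)/(1.050e-06) = 0.1299 Ω
R = R₁ + R₂ = 0.663 Ω

0.663 Ω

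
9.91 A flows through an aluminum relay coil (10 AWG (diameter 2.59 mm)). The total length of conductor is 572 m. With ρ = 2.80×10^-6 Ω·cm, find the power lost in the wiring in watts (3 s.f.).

299 W

ρ = 2.80×10^-6 Ω·cm = 2.80×10^-8 Ω·m
A = π(2.59/2 mm)² = π(1.2950e-03 m)² = 5.269e-06 m²
R = ρL/A = (2.80×10^-8)(572)/(5.269e-06) = 3.04 Ω
P = I²R = (9.91)² × 3.04 = 299 W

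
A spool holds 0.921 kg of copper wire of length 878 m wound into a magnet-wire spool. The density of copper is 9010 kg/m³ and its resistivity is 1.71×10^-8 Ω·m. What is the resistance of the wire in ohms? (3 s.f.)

129 Ω

A = m/(density·L) = 0.921/(9010×878) = 1.1642e-07 m²
R = ρL/A = (1.71×10^-8)(878)/(1.1642e-07) = 129 Ω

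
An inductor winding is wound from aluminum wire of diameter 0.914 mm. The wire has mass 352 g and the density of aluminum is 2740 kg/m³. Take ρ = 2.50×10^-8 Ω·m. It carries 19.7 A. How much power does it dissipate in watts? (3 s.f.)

2900 W

A = π(d/2)² = π(4.5700e-04 m)² = 6.5612e-07 m²
L = m/(density·A) = 0.352/(2740×6.5612e-07) = 195.8 m
R = ρL/A = (2.50×10^-8)(195.8)/(6.5612e-07) = 7.46 Ω
P = I²R = (19.7)² × 7.46 = 2900 W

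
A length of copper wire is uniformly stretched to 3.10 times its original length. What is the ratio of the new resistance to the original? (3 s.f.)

Volume constant ⇒ A' = A/k with k = 3.1. R' = ρ(kL)/(A/k) = k²R.
Factor = 9.61

9.61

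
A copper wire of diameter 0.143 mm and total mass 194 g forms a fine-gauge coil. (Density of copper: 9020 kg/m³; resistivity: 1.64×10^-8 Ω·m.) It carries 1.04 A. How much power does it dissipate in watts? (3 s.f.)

A = π(d/2)² = π(7.1500e-05 m)² = 1.6061e-08 m²
L = m/(density·A) = 0.194/(9020×1.6061e-08) = 1339 m
R = ρL/A = (1.64×10^-8)(1339)/(1.6061e-08) = 1367 Ω
P = I²R = (1.04)² × 1367 = 1480 W

1480 W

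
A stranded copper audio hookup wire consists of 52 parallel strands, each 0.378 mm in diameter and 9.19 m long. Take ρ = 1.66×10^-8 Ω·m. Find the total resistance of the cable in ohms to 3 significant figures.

0.0261 Ω

A_strand = π(1.8900e-04 m)² = 1.122e-07 m²
R_strand = ρL/A = (1.66×10^-8)(9.19)/(1.122e-07) = 1.359 Ω
R_total = R_strand/N = 1.359/52 = 0.0261 Ω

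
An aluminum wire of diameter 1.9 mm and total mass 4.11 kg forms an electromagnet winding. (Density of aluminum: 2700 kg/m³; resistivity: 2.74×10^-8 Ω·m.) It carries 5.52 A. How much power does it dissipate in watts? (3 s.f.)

A = π(d/2)² = π(9.5000e-04 m)² = 2.8353e-06 m²
L = m/(density·A) = 4.11/(2700×2.8353e-06) = 536.9 m
R = ρL/A = (2.74×10^-8)(536.9)/(2.8353e-06) = 5.188 Ω
P = I²R = (5.52)² × 5.188 = 158 W

158 W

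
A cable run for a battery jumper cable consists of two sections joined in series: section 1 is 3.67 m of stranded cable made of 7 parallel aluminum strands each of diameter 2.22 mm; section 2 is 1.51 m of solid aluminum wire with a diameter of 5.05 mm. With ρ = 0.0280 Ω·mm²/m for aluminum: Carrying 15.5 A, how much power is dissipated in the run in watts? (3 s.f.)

ρ = 0.0280 Ω·mm²/m = 2.80×10^-8 Ω·m
Section 1: A_strand = π(1.1100e-03)² = 3.871e-06 m²; R₁ = ρL/(N·A_s) = (2.80×10^-8)(3.67)/(7×3.871e-06) = 0.003793 Ω
Section 2: A = π(d/2)² = π(2.5250e-03 m)² = 2.003e-05 m²
R₂ = (2.80×10^-8)(1.51)/(2.003e-05) = 0.002111 Ω
R = R₁ + R₂ = 0.005903 Ω
P = I²R = (15.5)² × 0.005903 = 1.42 W

1.42 W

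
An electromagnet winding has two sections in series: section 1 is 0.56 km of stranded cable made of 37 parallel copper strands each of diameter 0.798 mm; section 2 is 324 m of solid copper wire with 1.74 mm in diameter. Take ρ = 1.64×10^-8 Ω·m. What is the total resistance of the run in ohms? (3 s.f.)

Section 1: A_strand = π(3.9900e-04)² = 5.001e-07 m²; R₁ = ρL/(N·A_s) = (1.64×10^-8)(560)/(37×5.001e-07) = 0.4963 Ω
Section 2: A = π(d/2)² = π(8.7000e-04 m)² = 2.378e-06 m²
R₂ = (1.64×10^-8)(324)/(2.378e-06) = 2.235 Ω
R = R₁ + R₂ = 2.73 Ω

2.73 Ω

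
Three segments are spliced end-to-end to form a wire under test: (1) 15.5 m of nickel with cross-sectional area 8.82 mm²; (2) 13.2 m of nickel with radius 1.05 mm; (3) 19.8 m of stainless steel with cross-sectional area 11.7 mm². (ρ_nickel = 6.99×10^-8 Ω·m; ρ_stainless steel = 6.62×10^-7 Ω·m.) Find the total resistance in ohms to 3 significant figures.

Seg 1: A = 8.82 mm² = 8.820e-06 m²
R_1 = (6.99×10^-8)(15.5)/(8.820e-06) = 0.1228 Ω
Seg 2: A = πr² = π(1.0500e-03 m)² = 3.464e-06 m²
R_2 = (6.99×10^-8)(13.2)/(3.464e-06) = 0.2664 Ω
Seg 3: A = 11.7 mm² = 1.170e-05 m²
R_3 = (6.62×10^-7)(19.8)/(1.170e-05) = 1.12 Ω
R_total = R_1 + R_2 + R_3 = 1.51 Ω

1.51 Ω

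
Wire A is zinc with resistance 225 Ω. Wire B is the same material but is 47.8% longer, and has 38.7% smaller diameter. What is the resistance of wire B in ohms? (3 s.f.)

R ∝ L/d², so R_B/R_A = (1 + 47.8/100) × (1 − 38.7/100)⁻²
= 1.478 × 2.661 = 3.933
R_B = 3.933 × 225 = 885 Ω

885 Ω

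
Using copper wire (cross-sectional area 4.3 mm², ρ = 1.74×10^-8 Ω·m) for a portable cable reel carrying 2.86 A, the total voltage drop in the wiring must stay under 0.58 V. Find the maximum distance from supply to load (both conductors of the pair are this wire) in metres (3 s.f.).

25.1 m

A = 4.3 mm² = 4.300e-06 m²
L_max = V_max·A/(2·ρI) = (0.58)(4.300e-06)/(2×1.74×10^-8×2.86) = 25.1 m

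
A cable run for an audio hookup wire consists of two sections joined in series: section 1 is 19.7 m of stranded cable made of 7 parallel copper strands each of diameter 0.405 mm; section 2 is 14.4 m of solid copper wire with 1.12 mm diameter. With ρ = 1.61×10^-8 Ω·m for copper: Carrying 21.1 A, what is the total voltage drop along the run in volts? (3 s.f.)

Section 1: A_strand = π(2.0250e-04)² = 1.288e-07 m²; R₁ = ρL/(N·A_s) = (1.61×10^-8)(19.7)/(7×1.288e-07) = 0.3517 Ω
Section 2: A = π(d/2)² = π(5.6000e-04 m)² = 9.852e-07 m²
R₂ = (1.61×10^-8)(14.4)/(9.852e-07) = 0.2353 Ω
R = R₁ + R₂ = 0.587 Ω
V = IR = 21.1 × 0.587 = 12.4 V

12.4 V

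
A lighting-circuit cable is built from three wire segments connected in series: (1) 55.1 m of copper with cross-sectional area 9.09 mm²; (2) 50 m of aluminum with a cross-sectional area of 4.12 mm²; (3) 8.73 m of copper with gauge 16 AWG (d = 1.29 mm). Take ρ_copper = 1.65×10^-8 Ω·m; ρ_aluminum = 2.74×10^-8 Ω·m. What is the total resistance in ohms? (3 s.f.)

Seg 1: A = 9.09 mm² = 9.090e-06 m²
R_1 = (1.65×10^-8)(55.1)/(9.090e-06) = 0.1 Ω
Seg 2: A = 4.12 mm² = 4.120e-06 m²
R_2 = (2.74×10^-8)(50)/(4.120e-06) = 0.3325 Ω
Seg 3: A = π(1.29/2 mm)² = π(6.4500e-04 m)² = 1.307e-06 m²
R_3 = (1.65×10^-8)(8.73)/(1.307e-06) = 0.1102 Ω
R_total = R_1 + R_2 + R_3 = 0.543 Ω

0.543 Ω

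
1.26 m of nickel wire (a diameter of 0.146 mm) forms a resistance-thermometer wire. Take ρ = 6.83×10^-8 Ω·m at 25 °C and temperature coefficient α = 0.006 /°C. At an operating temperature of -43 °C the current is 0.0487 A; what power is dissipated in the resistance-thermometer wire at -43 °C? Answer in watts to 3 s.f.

0.00722 W

A = π(d/2)² = π(7.3000e-05 m)² = 1.674e-08 m²
R₍25₎ = ρL/A = (6.83×10^-8)(1.26)/(1.674e-08) = 5.14 Ω
R₍-43₎ = R₍25₎(1 + αΔT) = 5.14 × (1 + 0.006×-68) = 3.043 Ω
P = I²R = (0.0487)² × 3.043 = 0.00722 W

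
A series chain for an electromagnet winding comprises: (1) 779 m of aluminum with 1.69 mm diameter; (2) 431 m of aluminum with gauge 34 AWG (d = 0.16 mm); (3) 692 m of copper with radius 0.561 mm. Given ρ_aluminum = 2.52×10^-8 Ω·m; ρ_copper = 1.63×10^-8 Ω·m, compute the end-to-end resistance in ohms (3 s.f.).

560 Ω

Seg 1: A = π(d/2)² = π(8.4500e-04 m)² = 2.243e-06 m²
R_1 = (2.52×10^-8)(779)/(2.243e-06) = 8.751 Ω
Seg 2: A = π(0.16/2 mm)² = π(8.0000e-05 m)² = 2.011e-08 m²
R_2 = (2.52×10^-8)(431)/(2.011e-08) = 540.2 Ω
Seg 3: A = πr² = π(5.6100e-04 m)² = 9.887e-07 m²
R_3 = (1.63×10^-8)(692)/(9.887e-07) = 11.41 Ω
R_total = R_1 + R_2 + R_3 = 560 Ω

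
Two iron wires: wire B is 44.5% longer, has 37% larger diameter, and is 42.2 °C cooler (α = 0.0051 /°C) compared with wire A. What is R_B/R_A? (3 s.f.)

R ∝ ρL/d² with ρ ∝ (1+αΔT), so R_B/R_A = (1 + 44.5/100) × (1 + 37/100)⁻² × (1 − 0.0051×42.2)
= 1.445 × 0.5328 × 0.7848 = 0.604

0.604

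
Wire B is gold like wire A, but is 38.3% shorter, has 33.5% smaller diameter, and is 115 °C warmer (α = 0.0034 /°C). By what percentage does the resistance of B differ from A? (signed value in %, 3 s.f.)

R ∝ ρL/d² with ρ ∝ (1+αΔT), so R_B/R_A = (1 − 38.3/100) × (1 − 33.5/100)⁻² × (1 + 0.0034×115)
= 0.617 × 2.261 × 1.391 = 1.941
(R_B − R_A)/R_A = 1.941 − 1 = 94.1%

94.1%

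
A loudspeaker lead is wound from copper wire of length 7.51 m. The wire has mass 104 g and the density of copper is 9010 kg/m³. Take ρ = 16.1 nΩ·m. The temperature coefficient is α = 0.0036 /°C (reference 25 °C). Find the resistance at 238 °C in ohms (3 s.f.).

0.139 Ω

ρ = 16.1 nΩ·m = 1.61×10^-8 Ω·m
A = m/(density·L) = 0.104/(9010×7.51) = 1.5370e-06 m²
R = ρL/A = (1.61×10^-8)(7.51)/(1.5370e-06) = 0.07867 Ω
R(238 °C) = 0.07867 × (1 + 0.0036×213) = 0.139 Ω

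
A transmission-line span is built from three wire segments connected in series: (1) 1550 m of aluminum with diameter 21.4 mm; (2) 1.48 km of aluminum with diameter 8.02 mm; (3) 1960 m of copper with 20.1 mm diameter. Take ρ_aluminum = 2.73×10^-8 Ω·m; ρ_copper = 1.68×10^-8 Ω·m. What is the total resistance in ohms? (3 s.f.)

Seg 1: A = π(d/2)² = π(1.0700e-02 m)² = 3.597e-04 m²
R_1 = (2.73×10^-8)(1550)/(3.597e-04) = 0.1176 Ω
Seg 2: A = π(d/2)² = π(4.0100e-03 m)² = 5.052e-05 m²
R_2 = (2.73×10^-8)(1480)/(5.052e-05) = 0.7998 Ω
Seg 3: A = π(d/2)² = π(1.0050e-02 m)² = 3.173e-04 m²
R_3 = (1.68×10^-8)(1960)/(3.173e-04) = 0.1038 Ω
R_total = R_1 + R_2 + R_3 = 1.02 Ω

1.02 Ω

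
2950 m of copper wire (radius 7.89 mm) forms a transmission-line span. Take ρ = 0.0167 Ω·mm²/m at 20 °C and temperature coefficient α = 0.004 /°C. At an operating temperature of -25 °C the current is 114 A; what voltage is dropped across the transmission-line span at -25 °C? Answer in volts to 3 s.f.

ρ = 0.0167 Ω·mm²/m = 1.67×10^-8 Ω·m
A = πr² = π(7.8900e-03 m)² = 1.956e-04 m²
R₍20₎ = ρL/A = (1.67×10^-8)(2950)/(1.956e-04) = 0.2519 Ω
R₍-25₎ = R₍20₎(1 + αΔT) = 0.2519 × (1 + 0.004×-45) = 0.2066 Ω
V = IR = 114 × 0.2066 = 23.5 V

23.5 V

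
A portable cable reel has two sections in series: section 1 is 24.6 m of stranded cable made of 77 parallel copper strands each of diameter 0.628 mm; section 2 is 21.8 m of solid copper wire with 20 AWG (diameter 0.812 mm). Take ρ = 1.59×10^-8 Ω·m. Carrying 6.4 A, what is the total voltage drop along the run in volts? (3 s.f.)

Section 1: A_strand = π(3.1400e-04)² = 3.097e-07 m²; R₁ = ρL/(N·A_s) = (1.59×10^-8)(24.6)/(77×3.097e-07) = 0.0164 Ω
Section 2: A = π(0.812/2 mm)² = π(4.0600e-04 m)² = 5.178e-07 m²
R₂ = (1.59×10^-8)(21.8)/(5.178e-07) = 0.6693 Ω
R = R₁ + R₂ = 0.6857 Ω
V = IR = 6.4 × 0.6857 = 4.39 V

4.39 V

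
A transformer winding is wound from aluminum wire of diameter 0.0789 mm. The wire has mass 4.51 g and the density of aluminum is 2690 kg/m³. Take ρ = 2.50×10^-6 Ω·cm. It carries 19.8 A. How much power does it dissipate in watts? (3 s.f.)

6.87×10^5 W

ρ = 2.50×10^-6 Ω·cm = 2.50×10^-8 Ω·m
A = π(d/2)² = π(3.9450e-05 m)² = 4.8893e-09 m²
L = m/(density·A) = 0.00451/(2690×4.8893e-09) = 342.9 m
R = ρL/A = (2.50×10^-8)(342.9)/(4.8893e-09) = 1753 Ω
P = I²R = (19.8)² × 1753 = 6.87×10^5 W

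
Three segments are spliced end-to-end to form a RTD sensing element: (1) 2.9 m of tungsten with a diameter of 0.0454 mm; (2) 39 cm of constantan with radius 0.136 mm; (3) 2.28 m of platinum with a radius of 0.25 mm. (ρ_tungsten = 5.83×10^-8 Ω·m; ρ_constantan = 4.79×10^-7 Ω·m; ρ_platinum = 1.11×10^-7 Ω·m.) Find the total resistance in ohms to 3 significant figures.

Seg 1: A = π(d/2)² = π(2.2700e-05 m)² = 1.619e-09 m²
R_1 = (5.83×10^-8)(2.9)/(1.619e-09) = 104.4 Ω
Seg 2: A = πr² = π(1.3600e-04 m)² = 5.811e-08 m²
R_2 = (4.79×10^-7)(0.39)/(5.811e-08) = 3.215 Ω
Seg 3: A = πr² = π(2.5000e-04 m)² = 1.963e-07 m²
R_3 = (1.11×10^-7)(2.28)/(1.963e-07) = 1.289 Ω
R_total = R_1 + R_2 + R_3 = 109 Ω

109 Ω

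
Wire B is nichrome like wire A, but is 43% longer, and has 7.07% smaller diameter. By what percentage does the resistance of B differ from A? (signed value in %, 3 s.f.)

65.6%

R ∝ L/d², so R_B/R_A = (1 + 43/100) × (1 − 7.07/100)⁻²
= 1.43 × 1.158 = 1.656
(R_B − R_A)/R_A = 1.656 − 1 = 65.6%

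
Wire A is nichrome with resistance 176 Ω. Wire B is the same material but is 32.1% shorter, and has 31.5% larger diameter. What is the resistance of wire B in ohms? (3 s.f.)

69.1 Ω

R ∝ L/d², so R_B/R_A = (1 − 32.1/100) × (1 + 31.5/100)⁻²
= 0.679 × 0.5783 = 0.3927
R_B = 0.3927 × 176 = 69.1 Ω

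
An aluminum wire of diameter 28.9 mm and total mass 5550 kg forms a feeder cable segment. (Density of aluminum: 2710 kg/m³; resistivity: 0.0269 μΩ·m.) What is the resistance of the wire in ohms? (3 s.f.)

ρ = 0.0269 μΩ·m = 2.69×10^-8 Ω·m
A = π(d/2)² = π(1.4450e-02 m)² = 6.5597e-04 m²
L = m/(density·A) = 5550/(2710×6.5597e-04) = 3122 m
R = ρL/A = (2.69×10^-8)(3122)/(6.5597e-04) = 0.128 Ω

0.128 Ω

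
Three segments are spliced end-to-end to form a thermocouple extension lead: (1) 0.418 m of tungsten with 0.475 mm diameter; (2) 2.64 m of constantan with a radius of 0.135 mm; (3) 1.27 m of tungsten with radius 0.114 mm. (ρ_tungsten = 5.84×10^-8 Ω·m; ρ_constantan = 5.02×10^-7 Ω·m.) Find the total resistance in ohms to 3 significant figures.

Seg 1: A = π(d/2)² = π(2.3750e-04 m)² = 1.772e-07 m²
R_1 = (5.84×10^-8)(0.418)/(1.772e-07) = 0.1378 Ω
Seg 2: A = πr² = π(1.3500e-04 m)² = 5.726e-08 m²
R_2 = (5.02×10^-7)(2.64)/(5.726e-08) = 23.15 Ω
Seg 3: A = πr² = π(1.1400e-04 m)² = 4.083e-08 m²
R_3 = (5.84×10^-8)(1.27)/(4.083e-08) = 1.817 Ω
R_total = R_1 + R_2 + R_3 = 25.1 Ω

25.1 Ω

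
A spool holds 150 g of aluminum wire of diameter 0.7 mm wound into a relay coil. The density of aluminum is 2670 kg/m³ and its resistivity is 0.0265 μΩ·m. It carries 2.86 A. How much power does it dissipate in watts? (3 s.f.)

ρ = 0.0265 μΩ·m = 2.65×10^-8 Ω·m
A = π(d/2)² = π(3.5000e-04 m)² = 3.8485e-07 m²
L = m/(density·A) = 0.15/(2670×3.8485e-07) = 146 m
R = ρL/A = (2.65×10^-8)(146)/(3.8485e-07) = 10.05 Ω
P = I²R = (2.86)² × 10.05 = 82.2 W

82.2 W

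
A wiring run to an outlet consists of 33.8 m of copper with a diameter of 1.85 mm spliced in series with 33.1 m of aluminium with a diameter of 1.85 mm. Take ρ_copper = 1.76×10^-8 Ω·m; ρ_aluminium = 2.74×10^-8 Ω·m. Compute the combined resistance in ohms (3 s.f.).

Segment 1: A = π(d/2)² = π(9.2500e-04 m)² = 2.688e-06 m²
R₁ = ρL/A = (1.76×10^-8)(33.8)/(2.688e-06) = 0.2213 Ω
R₂ = (2.74×10^-8)(33.1)/(2.688e-06) = 0.3374 Ω
R = R₁ + R₂ = 0.559 Ω

0.559 Ω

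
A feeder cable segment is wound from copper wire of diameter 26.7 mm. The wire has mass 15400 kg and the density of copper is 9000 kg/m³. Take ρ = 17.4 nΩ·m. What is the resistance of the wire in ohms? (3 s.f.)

ρ = 17.4 nΩ·m = 1.74×10^-8 Ω·m
A = π(d/2)² = π(1.3350e-02 m)² = 5.5990e-04 m²
L = m/(density·A) = 15400/(9000×5.5990e-04) = 3056 m
R = ρL/A = (1.74×10^-8)(3056)/(5.5990e-04) = 0.0950 Ω

0.0950 Ω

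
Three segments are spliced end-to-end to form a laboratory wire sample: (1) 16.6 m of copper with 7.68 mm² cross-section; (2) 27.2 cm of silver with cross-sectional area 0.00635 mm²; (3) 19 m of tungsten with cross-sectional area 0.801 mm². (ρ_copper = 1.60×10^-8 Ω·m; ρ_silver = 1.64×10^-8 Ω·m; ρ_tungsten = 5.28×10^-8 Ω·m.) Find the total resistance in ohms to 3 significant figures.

1.99 Ω

Seg 1: A = 7.68 mm² = 7.680e-06 m²
R_1 = (1.60×10^-8)(16.6)/(7.680e-06) = 0.03458 Ω
Seg 2: A = 0.00635 mm² = 6.350e-09 m²
R_2 = (1.64×10^-8)(0.272)/(6.350e-09) = 0.7025 Ω
Seg 3: A = 0.801 mm² = 8.010e-07 m²
R_3 = (5.28×10^-8)(19)/(8.010e-07) = 1.252 Ω
R_total = R_1 + R_2 + R_3 = 1.99 Ω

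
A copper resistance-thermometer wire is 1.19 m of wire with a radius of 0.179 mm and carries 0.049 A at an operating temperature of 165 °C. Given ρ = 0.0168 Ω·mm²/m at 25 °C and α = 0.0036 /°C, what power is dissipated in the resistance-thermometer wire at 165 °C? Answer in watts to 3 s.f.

ρ = 0.0168 Ω·mm²/m = 1.68×10^-8 Ω·m
A = πr² = π(1.7900e-04 m)² = 1.007e-07 m²
R₍25₎ = ρL/A = (1.68×10^-8)(1.19)/(1.007e-07) = 0.1986 Ω
R₍165₎ = R₍25₎(1 + αΔT) = 0.1986 × (1 + 0.0036×140) = 0.2987 Ω
P = I²R = (0.049)² × 0.2987 = 7.17×10^-4 W

7.17×10^-4 W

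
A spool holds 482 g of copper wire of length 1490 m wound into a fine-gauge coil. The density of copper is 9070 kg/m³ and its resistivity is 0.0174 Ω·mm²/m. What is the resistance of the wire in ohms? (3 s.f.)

727 Ω

ρ = 0.0174 Ω·mm²/m = 1.74×10^-8 Ω·m
A = m/(density·L) = 0.482/(9070×1490) = 3.5666e-08 m²
R = ρL/A = (1.74×10^-8)(1490)/(3.5666e-08) = 727 Ω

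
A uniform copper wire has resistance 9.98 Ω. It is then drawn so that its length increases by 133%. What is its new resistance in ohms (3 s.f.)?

54.2 Ω

k = 1 + 133/100 = 2.33; volume constant ⇒ A' = A/k, so R' = k²R.
R' = 5.429 × 9.98 = 54.2 Ω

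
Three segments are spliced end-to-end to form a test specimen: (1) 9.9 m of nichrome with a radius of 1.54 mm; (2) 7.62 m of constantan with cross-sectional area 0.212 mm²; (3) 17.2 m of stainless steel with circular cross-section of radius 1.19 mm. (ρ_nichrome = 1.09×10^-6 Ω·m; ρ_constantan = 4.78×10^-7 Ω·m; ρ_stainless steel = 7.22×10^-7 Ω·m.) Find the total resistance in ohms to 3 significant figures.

21.4 Ω

Seg 1: A = πr² = π(1.5400e-03 m)² = 7.451e-06 m²
R_1 = (1.09×10^-6)(9.9)/(7.451e-06) = 1.448 Ω
Seg 2: A = 0.212 mm² = 2.120e-07 m²
R_2 = (4.78×10^-7)(7.62)/(2.120e-07) = 17.18 Ω
Seg 3: A = πr² = π(1.1900e-03 m)² = 4.449e-06 m²
R_3 = (7.22×10^-7)(17.2)/(4.449e-06) = 2.791 Ω
R_total = R_1 + R_2 + R_3 = 21.4 Ω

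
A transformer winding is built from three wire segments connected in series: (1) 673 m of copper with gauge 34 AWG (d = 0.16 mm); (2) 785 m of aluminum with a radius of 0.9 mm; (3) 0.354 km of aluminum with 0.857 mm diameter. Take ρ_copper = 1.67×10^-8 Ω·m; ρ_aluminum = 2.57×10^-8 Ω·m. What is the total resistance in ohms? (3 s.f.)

Seg 1: A = π(0.16/2 mm)² = π(8.0000e-05 m)² = 2.011e-08 m²
R_1 = (1.67×10^-8)(673)/(2.011e-08) = 559 Ω
Seg 2: A = πr² = π(9.0000e-04 m)² = 2.545e-06 m²
R_2 = (2.57×10^-8)(785)/(2.545e-06) = 7.928 Ω
Seg 3: A = π(d/2)² = π(4.2850e-04 m)² = 5.768e-07 m²
R_3 = (2.57×10^-8)(354)/(5.768e-07) = 15.77 Ω
R_total = R_1 + R_2 + R_3 = 583 Ω

583 Ω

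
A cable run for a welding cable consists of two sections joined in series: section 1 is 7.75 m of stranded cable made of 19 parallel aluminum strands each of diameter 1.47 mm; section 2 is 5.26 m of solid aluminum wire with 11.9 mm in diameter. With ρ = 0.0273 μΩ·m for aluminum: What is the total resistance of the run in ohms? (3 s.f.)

ρ = 0.0273 μΩ·m = 2.73×10^-8 Ω·m
Section 1: A_strand = π(7.3500e-04)² = 1.697e-06 m²; R₁ = ρL/(N·A_s) = (2.73×10^-8)(7.75)/(19×1.697e-06) = 0.006561 Ω
Section 2: A = π(d/2)² = π(5.9500e-03 m)² = 1.112e-04 m²
R₂ = (2.73×10^-8)(5.26)/(1.112e-04) = 0.001291 Ω
R = R₁ + R₂ = 0.00785 Ω

0.00785 Ω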